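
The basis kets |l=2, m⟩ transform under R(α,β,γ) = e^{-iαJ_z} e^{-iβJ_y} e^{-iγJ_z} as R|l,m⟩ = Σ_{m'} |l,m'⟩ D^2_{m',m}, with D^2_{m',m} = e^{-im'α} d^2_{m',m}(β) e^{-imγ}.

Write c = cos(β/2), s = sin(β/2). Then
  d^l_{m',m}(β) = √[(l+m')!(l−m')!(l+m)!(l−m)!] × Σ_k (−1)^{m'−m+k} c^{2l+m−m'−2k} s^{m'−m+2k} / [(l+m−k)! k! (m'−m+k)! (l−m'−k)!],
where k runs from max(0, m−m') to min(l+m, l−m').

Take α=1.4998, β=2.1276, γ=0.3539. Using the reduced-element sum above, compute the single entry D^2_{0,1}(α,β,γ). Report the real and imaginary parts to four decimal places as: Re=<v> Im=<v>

Re=-0.5154 Im=0.1904

D^2_{0,1}(1.4998,2.1276,0.3539) = e^{-i·0·1.4998}·d^2_{0,1}(2.1276)·e^{-i·1·0.3539}. Compute d first:
Half-angle: c=0.485554, s=0.874207. N=√(2·2·6·1)=4.898979
The bounds max(0,m−m')=1 and min(l+m,l−m')=2 give 2 terms
  k=1: (−1)^0·4.8990/(2)·0.4856^3·0.8742^1 = +0.245133
  k=2: (−1)^1·4.8990/(2)·0.4856^1·0.8742^3 = -0.794613
d^2_{0,1}(2.1276) = +0.245133 -0.794613 = -0.549480
Attach z-rotation phases: D = e^{-i(0)(1.4998)}·(-0.549480)·e^{-i(1)(0.3539)} = -0.515428+0.190427i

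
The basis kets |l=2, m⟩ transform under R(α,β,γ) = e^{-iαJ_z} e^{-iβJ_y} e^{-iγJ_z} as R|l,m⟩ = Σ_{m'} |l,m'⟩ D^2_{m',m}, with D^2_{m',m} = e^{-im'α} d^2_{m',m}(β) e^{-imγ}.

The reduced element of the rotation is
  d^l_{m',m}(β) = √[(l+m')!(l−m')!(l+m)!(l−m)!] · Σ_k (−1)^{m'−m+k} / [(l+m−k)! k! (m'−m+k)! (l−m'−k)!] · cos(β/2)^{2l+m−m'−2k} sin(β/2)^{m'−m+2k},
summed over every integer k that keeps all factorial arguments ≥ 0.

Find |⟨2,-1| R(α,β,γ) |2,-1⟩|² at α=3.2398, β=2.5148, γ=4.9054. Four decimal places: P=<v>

First d^2_{-1,-1}(β=2.5148), then the phase factors e^{-i(-1)α} and e^{-i(-1)γ}:
Half-angle: c=0.308291, s=0.951292. N=√(1·6·1·6)=6.000000
Admissible k: 0..1 (factorial args all ≥0)
  k=0: (−1)^0·6.0000/(6)·0.3083^4·0.9513^0 = +0.009033
  k=1: (−1)^1·6.0000/(2)·0.3083^2·0.9513^2 = -0.258031
d^2_{-1,-1}(2.5148) = +0.009033 -0.258031 = -0.248997
|D^2_{-1,-1}|² = |d^2_{-1,-1}(β)|² = (-0.248997)² = 0.062000 (the z-rotation phases have unit modulus)

P=0.0620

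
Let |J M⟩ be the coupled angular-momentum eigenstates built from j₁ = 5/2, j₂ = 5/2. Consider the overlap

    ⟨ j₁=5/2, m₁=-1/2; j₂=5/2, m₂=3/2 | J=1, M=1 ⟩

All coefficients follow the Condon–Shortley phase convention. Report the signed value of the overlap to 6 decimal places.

√[3·4!1!1!/7! · 2!3!4!1!2!0!] = √(288/35)
  +(−1)^3/∏(3,1,0,1,1,0)! = -1/6  (running -1/6)
⟨..|..⟩ = √(288/35)·(-1/6) = -0.478091

-0.478091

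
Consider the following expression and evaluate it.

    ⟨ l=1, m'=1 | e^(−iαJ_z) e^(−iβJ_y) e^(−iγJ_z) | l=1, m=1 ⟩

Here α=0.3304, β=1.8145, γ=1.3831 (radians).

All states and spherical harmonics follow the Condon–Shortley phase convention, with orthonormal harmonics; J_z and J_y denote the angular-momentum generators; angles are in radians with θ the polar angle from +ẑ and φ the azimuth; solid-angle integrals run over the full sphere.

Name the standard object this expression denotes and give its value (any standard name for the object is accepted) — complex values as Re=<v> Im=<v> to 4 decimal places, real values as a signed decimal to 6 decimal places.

This is a Wigner D-matrix element — the rotation-matrix element ⟨l m'| R(α,β,γ) |l m⟩ in the angular-momentum basis.
First d^1_{1,1}(β=1.8145), then the phase factors e^{-i(1)α} and e^{-i(1)γ}:
c=cos(1.814500/2)=0.615915, s=sin(1.814500/2)=0.787813; N=√[2·1·2·1]=2.000000
The bounds max(0,m−m')=0 and min(l+m,l−m')=0 give 1 term
  k=0: (−1)^0·2.0000/(2)·0.6159^2·0.7878^0 = +0.379351
d^1_{1,1}(1.8145) = +0.379351
D = (+0.945913-0.324421i)·(+0.379351)·(+0.186596-0.982437i) = -0.053951-0.375495i

Wigner D-matrix element, Re=-0.0540 Im=-0.3755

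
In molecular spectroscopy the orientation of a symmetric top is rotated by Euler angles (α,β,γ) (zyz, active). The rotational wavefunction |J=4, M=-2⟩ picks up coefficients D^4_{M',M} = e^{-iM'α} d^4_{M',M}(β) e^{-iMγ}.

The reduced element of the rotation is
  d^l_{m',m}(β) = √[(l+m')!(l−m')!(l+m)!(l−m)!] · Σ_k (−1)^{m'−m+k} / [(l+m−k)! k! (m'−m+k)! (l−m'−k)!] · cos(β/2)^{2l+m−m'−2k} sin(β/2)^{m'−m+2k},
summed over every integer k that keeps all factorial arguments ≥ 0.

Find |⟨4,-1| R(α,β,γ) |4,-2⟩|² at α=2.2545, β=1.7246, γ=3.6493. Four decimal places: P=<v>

Split into d^4_{-1,-2}(β=1.7246) × two z-phases.
c=cos(1.724600/2)=0.650693, s=sin(1.724600/2)=0.759341; N=√[6·120·2·720]=1018.233765
The bounds max(0,m−m')=0 and min(l+m,l−m')=2 give 3 terms
  k=0: (−1)^1·1018.2338/(240)·0.6507^7·0.7593^1 = -0.159113
  k=1: (−1)^2·1018.2338/(48)·0.6507^5·0.7593^3 = +1.083420
  k=2: (−1)^3·1018.2338/(72)·0.6507^3·0.7593^5 = -0.983620
d^4_{-1,-2}(1.7246) = -0.159113 +1.083420 -0.983620 = -0.059313
|D^4_{-1,-2}|² = |d^4_{-1,-2}(β)|² = (-0.059313)² = 0.003518 (the z-rotation phases have unit modulus)

P=0.0035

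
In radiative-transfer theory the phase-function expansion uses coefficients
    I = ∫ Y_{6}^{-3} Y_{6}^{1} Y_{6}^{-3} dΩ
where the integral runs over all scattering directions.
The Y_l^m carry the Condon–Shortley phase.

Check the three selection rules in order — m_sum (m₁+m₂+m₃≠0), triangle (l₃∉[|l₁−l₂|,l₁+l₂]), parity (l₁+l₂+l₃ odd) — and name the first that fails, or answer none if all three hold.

m_sum

m₁+m₂+m₃ = -3 + 1 − 3 = -5  ✗
triangle: |6−6|=0 ≤ l₃=6 ≤ 6+6=12
parity: l₁+l₂+l₃ = 18 is even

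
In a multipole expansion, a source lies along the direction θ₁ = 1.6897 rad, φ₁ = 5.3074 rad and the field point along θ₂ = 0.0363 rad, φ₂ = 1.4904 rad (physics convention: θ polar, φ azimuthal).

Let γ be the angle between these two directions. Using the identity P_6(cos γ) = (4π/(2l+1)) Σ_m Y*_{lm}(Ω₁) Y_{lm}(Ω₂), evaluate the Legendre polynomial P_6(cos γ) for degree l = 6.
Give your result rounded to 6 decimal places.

Expand P_6 via completeness: Σ_{m} conj(Y_{6,m}) at Ω₁ times Y_{6,m} at Ω₂ —
  m=-6: (0.421124, 0.192359) × (-0.000000, -0.000000) = (-0.000000, -0.000000)  (running Σ = (-0.000000, -0.000000))
  m=-5: (-0.031762, -0.188950) × (0.000000, -0.000000) = (-0.000000, -0.000000)  (running Σ = (-0.000000, -0.000000))
  m=-4: (0.212157, -0.202272) × (0.000006, 0.000002) = (0.000002, -0.000001)  (running Σ = (0.000002, -0.000001))
  m=-3: (-0.210306, -0.045758) × (-0.000059, 0.000241) = (0.000024, -0.000048)  (running Σ = (0.000025, -0.000049))
  m=-2: (-0.089891, -0.224553) × (-0.006748, -0.001095) = (0.000361, 0.001614)  (running Σ = (0.000386, 0.001565))
  m=-1: (-0.124691, 0.184226) × (0.009543, -0.118441) = (0.020630, 0.016527)  (running Σ = (0.021016, 0.018092))
  m=0: (-0.227846, -0.000000) × (1.003083, 0.000000) = (-0.228548, -0.000000)  (running Σ = (-0.207532, 0.018092))
  m=1: (0.124691, 0.184226) × (-0.009543, -0.118441) = (0.020630, -0.016527)  (running Σ = (-0.186902, 0.001565))
  m=2: (-0.089891, 0.224553) × (-0.006748, 0.001095) = (0.000361, -0.001614)  (running Σ = (-0.186541, -0.000049))
  m=3: (0.210306, -0.045758) × (0.000059, 0.000241) = (0.000024, 0.000048)  (running Σ = (-0.186517, -0.000001))
  m=4: (0.212157, 0.202272) × (0.000006, -0.000002) = (0.000002, 0.000001)  (running Σ = (-0.186516, -0.000000))
  m=5: (0.031762, -0.188950) × (-0.000000, -0.000000) = (-0.000000, 0.000000)  (running Σ = (-0.186516, -0.000000))
  m=6: (0.421124, -0.192359) × (-0.000000, 0.000000) = (-0.000000, 0.000000)  (running Σ = (-0.186516, -0.000000))
Σ over m = (-0.186516, -0.000000); ×(4π/13) → (-0.180294, -0.000000). Real part: -0.180294

-0.180294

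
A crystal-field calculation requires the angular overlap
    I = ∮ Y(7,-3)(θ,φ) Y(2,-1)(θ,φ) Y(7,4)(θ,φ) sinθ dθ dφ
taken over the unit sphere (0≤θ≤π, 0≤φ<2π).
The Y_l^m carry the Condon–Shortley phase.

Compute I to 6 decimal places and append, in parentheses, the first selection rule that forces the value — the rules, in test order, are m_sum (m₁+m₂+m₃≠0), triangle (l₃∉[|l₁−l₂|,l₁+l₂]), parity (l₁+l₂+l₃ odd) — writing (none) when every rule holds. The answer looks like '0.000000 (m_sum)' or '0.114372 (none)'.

Checks pass: Σm=0; 16 even; l₃=7∈[5,9].
(2·7+1)(2·2+1)(2·7+1) = 1125
Δ: 2! 12! 2! / 17! → 1/185640
sum: t=0:+1/2419200 t=1:−1/518400 t=2:+1/2419200 = -1/907200
3j²(7 2 7; 0 0 0) = Δ·Π!·Σ² = 56/3315  (sign +1)
sum: t=0:+1/14515200 t=1:−1/4354560 = -1/6220800
3j²(7 2 7; -3 -1 4) = Δ·Π!·Σ² = 77/4420  (sign +1)
combine: 4πI² = 1125·56/3315·77/4420 = 16170/48841
take √, sign +1: I = 0.16231468
No selection rule forces the value: the integral is nonzero (none).

0.162315 (none)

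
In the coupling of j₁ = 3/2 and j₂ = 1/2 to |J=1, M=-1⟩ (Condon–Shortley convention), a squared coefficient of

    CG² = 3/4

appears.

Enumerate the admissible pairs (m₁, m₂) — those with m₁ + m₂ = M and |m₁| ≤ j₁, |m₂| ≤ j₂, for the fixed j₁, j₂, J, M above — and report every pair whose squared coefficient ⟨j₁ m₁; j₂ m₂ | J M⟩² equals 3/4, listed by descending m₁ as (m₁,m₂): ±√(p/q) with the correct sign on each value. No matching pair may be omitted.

Admissible pairs with m₁+m₂ = M = -1: (-3/2,1/2), (-1/2,-1/2)
  (m₁,m₂)=(-1/2,-1/2): CG² = 1/4, CG = +√(1/4)
  (m₁,m₂)=(-3/2,1/2): CG² = 3/4, CG = −√(3/4)   ← matches the target
Pairs with CG² = 3/4: (-3/2,1/2): −√(3/4)

(-3/2,1/2): −√(3/4)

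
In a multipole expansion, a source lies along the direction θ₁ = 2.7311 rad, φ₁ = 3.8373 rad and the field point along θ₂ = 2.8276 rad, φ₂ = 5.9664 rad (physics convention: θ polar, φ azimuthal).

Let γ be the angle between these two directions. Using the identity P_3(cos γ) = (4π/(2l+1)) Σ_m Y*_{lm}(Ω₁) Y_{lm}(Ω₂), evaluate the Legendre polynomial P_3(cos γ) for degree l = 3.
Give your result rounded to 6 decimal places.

0.102721

Summing Y*_{l m}(θ₁,φ₁)·Y_{l m}(θ₂,φ₂) over m ∈ [−3, 3]; prefactor 4π/(2·3+1) = 1.795196:
  [-3]  conj(Y_{3,-3})(Ω₁) = 0.01309 - 0.02306j ; Y_{3,-3}(Ω₂) = 0.00715 + 0.01000j ; Δ = 0.00032 - 0.00003j
  [-2]  conj(Y_{3,-2})(Ω₁) = -0.02663 - 0.14684j ; Y_{3,-2}(Ω₂) = -0.07473 - 0.05490j ; Δ = -0.00607 + 0.01243j
  [-1]  conj(Y_{3,-1})(Ω₁) = -0.31716 - 0.26482j ; Y_{3,-1}(Ω₂) = 0.33416 + 0.10955j ; Δ = -0.07697 - 0.12324j
  [+0]  conj(Y_{3,0})(Ω₁) = -0.41189 + 0.00000j ; Y_{3,0}(Ω₂) = -0.54057 + 0.00000j ; Δ = 0.22266 + 0.00000j
  [+1]  conj(Y_{3,1})(Ω₁) = 0.31716 - 0.26482j ; Y_{3,1}(Ω₂) = -0.33416 + 0.10955j ; Δ = -0.07697 + 0.12324j
  [+2]  conj(Y_{3,2})(Ω₁) = -0.02663 + 0.14684j ; Y_{3,2}(Ω₂) = -0.07473 + 0.05490j ; Δ = -0.00607 - 0.01243j
  [+3]  conj(Y_{3,3})(Ω₁) = -0.01309 - 0.02306j ; Y_{3,3}(Ω₂) = -0.00715 + 0.01000j ; Δ = 0.00032 + 0.00003j
Accumulated sum 0.05722 - 0.00000j; after 4π/(2l+1) scaling, 0.10272 - 0.00000j ⇒ P_3 = 0.102721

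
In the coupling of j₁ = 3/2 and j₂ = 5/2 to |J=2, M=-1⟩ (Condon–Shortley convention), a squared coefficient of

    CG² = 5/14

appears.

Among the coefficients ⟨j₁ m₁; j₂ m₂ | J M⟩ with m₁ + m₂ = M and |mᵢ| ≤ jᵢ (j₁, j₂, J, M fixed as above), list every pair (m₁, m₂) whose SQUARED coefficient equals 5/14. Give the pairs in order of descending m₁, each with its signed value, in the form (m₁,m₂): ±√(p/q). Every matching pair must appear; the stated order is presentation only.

Admissible pairs with m₁+m₂ = M = -1: (-3/2,1/2), (-1/2,-1/2), (1/2,-3/2), (3/2,-5/2)
  (m₁,m₂)=(3/2,-5/2): CG² = 5/14, CG = +√(5/14)   ← matches the target
  (m₁,m₂)=(1/2,-3/2): CG² = 1/42, CG = +√(1/42)
  (m₁,m₂)=(-1/2,-1/2): CG² = 25/84, CG = −√(25/84)
  (m₁,m₂)=(-3/2,1/2): CG² = 9/28, CG = +√(9/28)
Pairs with CG² = 5/14: (3/2,-5/2): +√(5/14)

(3/2,-5/2): +√(5/14)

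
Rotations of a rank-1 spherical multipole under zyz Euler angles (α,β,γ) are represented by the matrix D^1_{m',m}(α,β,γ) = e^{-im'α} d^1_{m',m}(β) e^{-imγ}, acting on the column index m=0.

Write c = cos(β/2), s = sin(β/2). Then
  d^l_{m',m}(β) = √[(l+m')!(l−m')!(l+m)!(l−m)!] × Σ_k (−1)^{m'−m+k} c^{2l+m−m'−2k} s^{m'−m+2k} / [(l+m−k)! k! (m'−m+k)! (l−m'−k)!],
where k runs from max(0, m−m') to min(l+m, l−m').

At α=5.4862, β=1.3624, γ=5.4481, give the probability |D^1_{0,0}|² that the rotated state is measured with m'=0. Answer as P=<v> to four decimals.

D^1_{0,0}(5.4862,1.3624,5.4481) = e^{-i·0·5.4862}·d^1_{0,0}(1.3624)·e^{-i·0·5.4481}. Compute d first:
Half-angle: c=0.776818, s=0.629726. N=√(1·1·1·1)=1.000000
k: max(0,(0)−(0))=0 … min(1+(0),1−(0))=1
  k=0: (−1)^0·1.0000/(1)·0.7768^2·0.6297^0 = +0.603446
  k=1: (−1)^1·1.0000/(1)·0.7768^0·0.6297^2 = -0.396554
d^1_{0,0}(1.3624) = +0.603446 -0.396554 = +0.206891
|D^1_{0,0}|² = |d^1_{0,0}(β)|² = (+0.206891)² = 0.042804 (the z-rotation phases have unit modulus)

P=0.0428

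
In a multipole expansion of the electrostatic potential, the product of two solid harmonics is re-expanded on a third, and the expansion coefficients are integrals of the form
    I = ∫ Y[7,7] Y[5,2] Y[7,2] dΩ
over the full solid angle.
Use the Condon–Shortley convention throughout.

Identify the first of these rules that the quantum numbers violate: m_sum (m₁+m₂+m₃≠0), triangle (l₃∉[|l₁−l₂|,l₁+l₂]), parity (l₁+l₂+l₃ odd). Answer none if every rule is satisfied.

azimuthal sum: 7 + 2 + 2 = 11  ✗
2 ≤ 7 ≤ 12 (triangle on l)
L = 7 + 5 + 7 = 19 (odd)

m_sum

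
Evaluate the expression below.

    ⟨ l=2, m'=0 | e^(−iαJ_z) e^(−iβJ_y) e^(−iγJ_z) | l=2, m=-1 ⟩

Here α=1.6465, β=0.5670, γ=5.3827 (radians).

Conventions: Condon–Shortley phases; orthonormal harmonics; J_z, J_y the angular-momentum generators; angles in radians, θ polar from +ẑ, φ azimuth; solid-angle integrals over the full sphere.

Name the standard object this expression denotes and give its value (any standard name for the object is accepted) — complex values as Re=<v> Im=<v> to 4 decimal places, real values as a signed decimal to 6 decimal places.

This is a Wigner D-matrix element — the rotation-matrix element ⟨l m'| R(α,β,γ) |l m⟩ in the angular-momentum basis.
First d^2_{0,-1}(β=0.5670), then the phase factors e^{-i(0)α} and e^{-i(-1)γ}:
With c≡cos(β/2)=0.960082 and s≡sin(β/2)=0.279718, N=[2·2·1·6]^{1/2}=4.898979
Admissible k: 0..1 (factorial args all ≥0)
  k=0: (−1)^1·4.8990/(2)·0.9601^3·0.2797^1 = -0.606347
  k=1: (−1)^2·4.8990/(2)·0.9601^1·0.2797^3 = +0.051469
d^2_{0,-1}(0.5670) = -0.606347 +0.051469 = -0.554878
Attach z-rotation phases: D = e^{-i(0)(1.6465)}·(-0.554878)·e^{-i(-1)(5.3827)} = -0.344707+0.434818i

Wigner D-matrix element, Re=-0.3447 Im=0.4348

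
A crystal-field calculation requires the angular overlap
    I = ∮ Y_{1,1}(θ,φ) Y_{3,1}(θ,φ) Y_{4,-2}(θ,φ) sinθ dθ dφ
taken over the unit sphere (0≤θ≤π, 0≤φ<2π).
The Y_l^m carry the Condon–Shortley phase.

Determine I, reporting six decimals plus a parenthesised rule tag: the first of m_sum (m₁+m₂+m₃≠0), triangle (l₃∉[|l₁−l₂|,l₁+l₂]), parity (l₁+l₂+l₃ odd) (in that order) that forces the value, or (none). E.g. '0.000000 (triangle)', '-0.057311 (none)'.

0.238414 (none)

Rules hold: Σm=0, L=8 even, 2≤4≤4.
N = 3·7·9 = 189
Δ = 0!·2!·6!/9! = 1/252
Racah Σ t=0..0: t=0:+1/36 = 1/36
⇒ 3j(1 3 4; 0 0 0)² = 4/63, sgn +1
Racah Σ t=0..0: t=0:+1/96 = 1/96
⇒ 3j(1 3 4; 1 1 -2)² = 5/84, sgn +1
4πI² = N·(3j₀)²·(3jₘ)² = 5/7
I = +1·√(0.714286/4π) = 0.23841361
No selection rule forces the value: the integral is nonzero (none).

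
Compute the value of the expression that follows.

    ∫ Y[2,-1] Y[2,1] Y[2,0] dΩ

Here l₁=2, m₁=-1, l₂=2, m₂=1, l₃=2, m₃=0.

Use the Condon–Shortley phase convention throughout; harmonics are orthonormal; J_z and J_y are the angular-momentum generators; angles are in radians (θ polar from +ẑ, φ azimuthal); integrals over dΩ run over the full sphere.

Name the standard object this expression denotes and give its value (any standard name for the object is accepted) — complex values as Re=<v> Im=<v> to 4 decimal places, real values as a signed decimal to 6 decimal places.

Gaunt coefficient, -0.090112

This is a Gaunt coefficient — the integral of a triple product of spherical harmonics over the sphere.
Checks pass: Σm=0; 6 even; l₃=2∈[0,4].
(2·2+1)(2·2+1)(2·2+1) = 125
Δ: 2! 2! 2! / 7! → 1/630
sum: t=0:+1/8 t=1:−1/1 t=2:+1/8 = -3/4
3j²(2 2 2; 0 0 0) = Δ·Π!·Σ² = 2/35  (sign -1)
sum: t=1:−1/4 t=2:+1/2 = 1/4
3j²(2 2 2; -1 1 0) = Δ·Π!·Σ² = 1/70  (sign +1)
combine: 4πI² = 125·2/35·1/70 = 5/49
take √, sign -1: I = -0.09011188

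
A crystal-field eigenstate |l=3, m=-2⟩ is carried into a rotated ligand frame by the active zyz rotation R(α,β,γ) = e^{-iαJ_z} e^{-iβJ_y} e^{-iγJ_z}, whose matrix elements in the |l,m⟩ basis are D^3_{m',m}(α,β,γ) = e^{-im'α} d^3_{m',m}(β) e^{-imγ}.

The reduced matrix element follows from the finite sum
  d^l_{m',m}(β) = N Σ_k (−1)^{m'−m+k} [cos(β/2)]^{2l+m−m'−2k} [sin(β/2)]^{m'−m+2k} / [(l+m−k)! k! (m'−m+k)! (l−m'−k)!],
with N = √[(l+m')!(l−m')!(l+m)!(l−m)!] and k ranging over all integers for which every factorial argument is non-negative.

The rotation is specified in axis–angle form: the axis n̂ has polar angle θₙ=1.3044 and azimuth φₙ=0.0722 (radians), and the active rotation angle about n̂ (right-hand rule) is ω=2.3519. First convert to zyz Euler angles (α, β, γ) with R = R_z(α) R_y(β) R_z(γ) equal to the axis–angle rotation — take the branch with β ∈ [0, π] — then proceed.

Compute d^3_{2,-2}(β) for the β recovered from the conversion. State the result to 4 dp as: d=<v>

d=0.1522

Axis–angle → zyz. n̂ = (sinθₙcosφₙ, sinθₙsinφₙ, cosθₙ) = (+0.962212, +0.069593, +0.263257), ω = 2.3519.
R = I cosω + sinω [n̂]ₓ + (1−cosω) n̂n̂ᵀ gives
  R = [+0.873648, -0.072839, +0.481075; +0.301057, -0.695811, -0.652083; +0.382234, +0.714522, -0.585965]
β = atan2(√(R₁₃²+R₂₃²), R₃₃) = 2.196867; α = atan2(R₂₃, R₁₃) mod 2π = 5.348004; γ = atan2(R₃₂, −R₃₁) mod 2π = 2.062012
d^3_{2,-2}(β=2.1969) via the finite sum:
c=cos(2.196867/2)=0.454992, s=sin(2.196867/2)=0.890496; N=√[120·1·1·120]=120.000000
k∈{0,1} keeps every argument non-negative
  k=0: (−1)^4·120.0000/(24)·0.4550^2·0.8905^4 = +0.650885
  k=1: (−1)^5·120.0000/(120)·0.4550^0·0.8905^6 = -0.498644
d^3_{2,-2}(2.1969) = +0.650885 -0.498644 = +0.152241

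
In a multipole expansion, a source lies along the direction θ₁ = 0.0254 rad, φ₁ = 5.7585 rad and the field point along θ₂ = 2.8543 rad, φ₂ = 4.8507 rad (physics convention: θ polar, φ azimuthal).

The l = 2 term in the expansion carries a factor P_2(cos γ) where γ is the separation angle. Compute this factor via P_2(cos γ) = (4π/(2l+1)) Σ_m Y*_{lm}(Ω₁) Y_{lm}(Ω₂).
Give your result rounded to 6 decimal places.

0.865964

Addition theorem: P_2(cos γ) = (4π/5) Σ_m Y*_{lm}(Ω₁) Y_{lm}(Ω₂), m = −2…2:
  m=-2: Y*=+0.000124-0.000216i  Y=-0.029835+0.008470i  product -0.000002+0.000007i
  m=-1: Y*=+0.016976-0.009826i  Y=-0.028944-0.207930i  product -0.002534-0.003245i
  m=+0: Y*=+0.630173-0.000000i  Y=+0.554814+0.000000i  product +0.349629+0.000000i
  m=+1: Y*=-0.016976-0.009826i  Y=+0.028944-0.207930i  product -0.002534+0.003245i
  m=+2: Y*=+0.000124+0.000216i  Y=-0.029835-0.008470i  product -0.000002-0.000007i
Total Σ_m = +0.344556-0.000000i. Multiply by 2.513274: +0.865964-0.000000i. P_2(cos γ) = 0.865964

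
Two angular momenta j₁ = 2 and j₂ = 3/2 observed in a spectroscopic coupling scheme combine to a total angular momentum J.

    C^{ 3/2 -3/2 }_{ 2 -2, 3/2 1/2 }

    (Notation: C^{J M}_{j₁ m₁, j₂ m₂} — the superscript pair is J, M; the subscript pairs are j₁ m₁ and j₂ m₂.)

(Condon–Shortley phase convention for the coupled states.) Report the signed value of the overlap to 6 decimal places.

j₁+j₂−J=2  J+j₁−j₂=2  J−j₁+j₂=1  j₁+j₂+J+1=6
(j₁±m₁, j₂±m₂, J±M) = (0,4,2,1,0,3)
P² = 32/5
sum k=2..2:
  [2] +1/4 = 1/4
S = 1/4
C² = P²·S² = 2/5 ; C = +0.632456

+√(2/5) ≈ +0.632456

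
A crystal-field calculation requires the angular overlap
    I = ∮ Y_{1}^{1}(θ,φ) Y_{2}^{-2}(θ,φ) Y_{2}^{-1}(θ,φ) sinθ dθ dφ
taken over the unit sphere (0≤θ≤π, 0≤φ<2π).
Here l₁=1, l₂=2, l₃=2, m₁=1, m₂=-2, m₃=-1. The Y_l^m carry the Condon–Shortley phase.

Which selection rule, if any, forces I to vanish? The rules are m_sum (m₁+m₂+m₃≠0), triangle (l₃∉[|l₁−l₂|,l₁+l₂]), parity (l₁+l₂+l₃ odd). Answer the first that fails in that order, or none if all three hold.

Σmᵢ = -2  ✗
l₃∈[|l₁−l₂|,l₁+l₂]=[1,3], have l₃=2
Σlᵢ = 5 ⇒ odd

m_sum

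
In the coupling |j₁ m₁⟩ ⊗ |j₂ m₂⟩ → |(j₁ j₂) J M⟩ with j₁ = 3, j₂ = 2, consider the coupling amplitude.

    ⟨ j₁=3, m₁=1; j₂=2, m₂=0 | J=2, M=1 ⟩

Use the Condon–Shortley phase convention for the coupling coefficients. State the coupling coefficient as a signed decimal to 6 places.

triangle: 3!×3!×1!/8! = 36/40320
(j±m)!: 4!×2!×2!×2!×3!×1! = 1152
prefactor² = (2J+1)×Δ×N² = 36/7
  k=1: −1/(1!×2!×1!×1!×2!×0!) = -1/4
  k=2: +1/(2!×1!×0!×0!×3!×1!) = 1/12
Σ = -1/6  ⇒  CG² = 36/7×(-1/6)² = 1/7
CG = −√(1/7) = -0.377964

-0.377964  (= −√(1/7))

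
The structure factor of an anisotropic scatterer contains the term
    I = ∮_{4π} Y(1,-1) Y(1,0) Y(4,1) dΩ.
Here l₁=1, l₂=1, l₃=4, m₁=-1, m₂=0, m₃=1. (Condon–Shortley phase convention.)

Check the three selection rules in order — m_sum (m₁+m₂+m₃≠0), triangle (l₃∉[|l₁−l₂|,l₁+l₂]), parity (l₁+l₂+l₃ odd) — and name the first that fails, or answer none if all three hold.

triangle

m₁+m₂+m₃ = -1 + 0 + 1 = 0  ✓
triangle: need |l₁−l₂| ≤ l₃ ≤ l₁+l₂ = [0,2]; l₃=4 is outside  ✗
parity: l₁+l₂+l₃ = 6 is even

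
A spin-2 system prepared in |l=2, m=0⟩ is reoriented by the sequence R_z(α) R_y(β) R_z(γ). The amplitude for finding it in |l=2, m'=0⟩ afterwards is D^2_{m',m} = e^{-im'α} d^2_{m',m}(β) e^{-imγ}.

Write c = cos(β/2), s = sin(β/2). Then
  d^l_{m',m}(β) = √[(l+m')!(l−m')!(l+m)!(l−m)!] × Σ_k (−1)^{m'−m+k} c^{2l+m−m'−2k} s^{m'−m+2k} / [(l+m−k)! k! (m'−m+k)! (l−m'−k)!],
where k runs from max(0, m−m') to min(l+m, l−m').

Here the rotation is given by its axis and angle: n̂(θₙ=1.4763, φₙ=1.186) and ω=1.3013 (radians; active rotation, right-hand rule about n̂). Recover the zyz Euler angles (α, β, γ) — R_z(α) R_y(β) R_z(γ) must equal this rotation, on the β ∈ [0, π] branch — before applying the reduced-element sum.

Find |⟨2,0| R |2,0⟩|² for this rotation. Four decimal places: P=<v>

Axis–angle → zyz. n̂ = (sinθₙcosφₙ, sinθₙsinφₙ, cosθₙ) = (+0.373696, +0.922740, +0.094356), ω = 1.3013.
R = I cosω + sinω [n̂]ₓ + (1−cosω) n̂n̂ᵀ gives
  R = [+0.368714, +0.162066, +0.915306; +0.343966, +0.891000, -0.296322; -0.863561, +0.424092, +0.272779]
β = atan2(√(R₁₃²+R₂₃²), R₃₃) = 1.294516; α = atan2(R₂₃, R₁₃) mod 2π = 5.970092; γ = atan2(R₃₂, −R₃₁) mod 2π = 0.456500
Split into d^2_{0,0}(β=1.2945) × two z-phases.
c=cos(1.294516/2)=0.797740, s=sin(1.294516/2)=0.603001; N=√[2·2·2·2]=4.000000
The bounds max(0,m−m')=0 and min(l+m,l−m')=2 give 3 terms
  k=0: (−1)^0·4.0000/(4)·0.7977^4·0.6030^0 = +0.404991
  k=1: (−1)^1·4.0000/(1)·0.7977^2·0.6030^2 = -0.925592
  k=2: (−1)^2·4.0000/(4)·0.7977^0·0.6030^4 = +0.132213
d^2_{0,0}(1.2945) = +0.404991 -0.925592 +0.132213 = -0.388388
|D^2_{0,0}|² = |d^2_{0,0}(β)|² = (-0.388388)² = 0.150845 (the z-rotation phases have unit modulus)

P=0.1508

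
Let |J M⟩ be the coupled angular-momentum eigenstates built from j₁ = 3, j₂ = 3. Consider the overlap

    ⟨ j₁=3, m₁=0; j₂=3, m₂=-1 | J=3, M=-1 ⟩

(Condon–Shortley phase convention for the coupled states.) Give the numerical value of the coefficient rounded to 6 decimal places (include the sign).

triangle: 3!·3!·3!/10! = 216/3628800
(j±m)!: 3!·3!·2!·4!·2!·4! = 82944
prefactor² = (2J+1)·Δ·N² = 864/25
  k=0: +1/(0!·3!·3!·2!·0!·1!) = 1/72
  k=1: −1/(1!·2!·2!·1!·1!·2!) = -1/8
  k=2: +1/(2!·1!·1!·0!·2!·3!) = 1/24
Σ = -5/72  ⇒  CG² = 864/25·(-5/72)² = 1/6
CG = −√(1/6) = -0.408248

−√(1/6) = -0.408248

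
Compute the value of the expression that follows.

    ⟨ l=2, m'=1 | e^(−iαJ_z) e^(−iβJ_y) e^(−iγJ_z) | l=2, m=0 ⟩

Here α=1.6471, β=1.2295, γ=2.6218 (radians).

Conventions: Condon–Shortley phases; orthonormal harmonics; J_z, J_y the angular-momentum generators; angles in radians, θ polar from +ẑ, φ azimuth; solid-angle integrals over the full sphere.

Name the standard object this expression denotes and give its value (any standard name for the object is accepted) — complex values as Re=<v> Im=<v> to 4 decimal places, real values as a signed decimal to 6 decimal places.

Wigner D-matrix element, Re=0.0294 Im=0.3852

This is a Wigner D-matrix element — the rotation-matrix element ⟨l m'| R(α,β,γ) |l m⟩ in the angular-momentum basis.
First d^2_{1,0}(β=1.2295), then the phase factors e^{-i(1)α} and e^{-i(0)γ}:
Half-angle: c=0.816918, s=0.576754. N=√(6·1·2·2)=4.898979
k: max(0,(0)−(1))=0 … min(2+(0),2−(1))=1
  k=0: (−1)^1·4.8990/(2)·0.8169^3·0.5768^1 = -0.770196
  k=1: (−1)^2·4.8990/(2)·0.8169^1·0.5768^3 = +0.383907
d^2_{1,0}(1.2295) = -0.770196 +0.383907 = -0.386289
D = (-0.076230-0.997090i)·(-0.386289)·(+1.000000+0.000000i) = +0.029447+0.385165i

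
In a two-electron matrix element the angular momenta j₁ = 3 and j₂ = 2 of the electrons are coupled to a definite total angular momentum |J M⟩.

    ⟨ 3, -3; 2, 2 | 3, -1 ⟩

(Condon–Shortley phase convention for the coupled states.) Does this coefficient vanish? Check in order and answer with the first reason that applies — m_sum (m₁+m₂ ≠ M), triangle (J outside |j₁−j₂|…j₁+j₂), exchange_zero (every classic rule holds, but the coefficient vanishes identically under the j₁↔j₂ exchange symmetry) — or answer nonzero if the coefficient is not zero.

nonzero

m-sum: m₁+m₂ = -3+2 = -1, M = -1  ✓
triangle: |j₁−j₂| = 1 ≤ J = 3 ≤ j₁+j₂ = 5  ✓
exchange: j₁≠j₂ or m₁≠m₂ — the exchange symmetry imposes no constraint here
value check: CG = +√(1/6) = +0.408248 ≠ 0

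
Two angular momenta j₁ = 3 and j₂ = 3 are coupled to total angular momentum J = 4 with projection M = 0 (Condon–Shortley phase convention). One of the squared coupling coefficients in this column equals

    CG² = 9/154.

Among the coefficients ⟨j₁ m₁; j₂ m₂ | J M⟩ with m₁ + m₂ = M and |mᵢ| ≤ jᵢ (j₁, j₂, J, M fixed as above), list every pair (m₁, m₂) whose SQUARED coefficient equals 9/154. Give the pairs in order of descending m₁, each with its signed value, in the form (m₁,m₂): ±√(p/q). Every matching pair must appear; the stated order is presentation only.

(3,-3): +√(9/154); (-3,3): +√(9/154)

Admissible pairs with m₁+m₂ = M = 0: (-3,3), (-2,2), (-1,1), (0,0), (1,-1), (2,-2), (3,-3)
  (m₁,m₂)=(3,-3): CG² = 9/154, CG = +√(9/154)   ← matches the target
  (m₁,m₂)=(2,-2): CG² = 7/22, CG = +√(7/22)
  (m₁,m₂)=(1,-1): CG² = 1/154, CG = +√(1/154)
  (m₁,m₂)=(0,0): CG² = 18/77, CG = −√(18/77)
  (m₁,m₂)=(-1,1): CG² = 1/154, CG = +√(1/154)
  (m₁,m₂)=(-2,2): CG² = 7/22, CG = +√(7/22)
  (m₁,m₂)=(-3,3): CG² = 9/154, CG = +√(9/154)   ← matches the target
Pairs with CG² = 9/154: (3,-3): +√(9/154); (-3,3): +√(9/154)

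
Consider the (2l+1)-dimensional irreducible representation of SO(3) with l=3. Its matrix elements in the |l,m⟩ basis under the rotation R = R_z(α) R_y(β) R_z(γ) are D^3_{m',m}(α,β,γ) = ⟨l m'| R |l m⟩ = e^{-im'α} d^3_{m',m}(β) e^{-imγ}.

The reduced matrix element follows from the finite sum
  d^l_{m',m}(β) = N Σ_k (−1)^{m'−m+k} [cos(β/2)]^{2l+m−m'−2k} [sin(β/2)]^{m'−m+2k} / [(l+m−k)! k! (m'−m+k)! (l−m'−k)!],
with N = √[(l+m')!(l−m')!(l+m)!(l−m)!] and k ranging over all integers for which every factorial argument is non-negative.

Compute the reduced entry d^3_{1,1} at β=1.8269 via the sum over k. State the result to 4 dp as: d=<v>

d=0.2329

d^3_{1,1}(β=1.8269) via the finite sum:
With c≡cos(β/2)=0.611018 and s≡sin(β/2)=0.791616, N=[24·2·24·2]^{1/2}=48.000000
Admissible k: 0..2 (factorial args all ≥0)
  k=0: (−1)^0·48.0000/(48)·0.6110^6·0.7916^0 = +0.052039
  k=1: (−1)^1·48.0000/(6)·0.6110^4·0.7916^2 = -0.698774
  k=2: (−1)^2·48.0000/(8)·0.6110^2·0.7916^4 = +0.879668
d^3_{1,1}(1.8269) = +0.052039 -0.698774 +0.879668 = +0.232933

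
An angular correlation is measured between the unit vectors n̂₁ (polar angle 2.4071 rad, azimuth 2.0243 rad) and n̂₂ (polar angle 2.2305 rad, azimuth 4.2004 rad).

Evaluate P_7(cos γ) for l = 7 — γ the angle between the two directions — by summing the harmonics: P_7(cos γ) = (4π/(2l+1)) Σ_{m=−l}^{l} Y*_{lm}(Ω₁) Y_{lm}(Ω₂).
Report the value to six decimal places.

Addition theorem: P_7(cos γ) = (4π/15) Σ_m Y*_{lm}(Ω₁) Y_{lm}(Ω₂), m = −7…7:
  m=-7: (-0.001000, 0.030356) × (-0.041167, 0.086919) = (-0.002597, -0.001337)  (running Σ = (-0.002597, -0.001337))
  m=-6: (-0.114880, 0.051381) × (-0.278437, 0.019427) = (0.030989, -0.016538)  (running Σ = (0.028391, -0.017875))
  m=-5: (-0.234439, -0.196155) × (-0.241139, -0.366736) = (-0.015405, 0.133278)  (running Σ = (0.012986, 0.115403))
  m=-4: (0.110110, -0.443758) × (0.151641, -0.293306) = (-0.113460, -0.099588)  (running Σ = (-0.100473, 0.015816))
  m=-3: (0.326771, -0.069746) × (-0.088085, 0.003069) = (-0.028570, 0.007147)  (running Σ = (-0.129043, 0.022962))
  m=-2: (-0.070818, -0.090537) × (-0.191220, -0.314126) = (-0.014898, 0.039558)  (running Σ = (-0.143941, 0.062520))
  m=-1: (0.171218, -0.351300) × (0.034516, -0.061419) = (-0.015667, -0.022641)  (running Σ = (-0.159608, 0.039879))
  m=0: (0.002788, -0.000000) × (-0.346519, 0.000000) = (-0.000966, 0.000000)  (running Σ = (-0.160574, 0.039879))
  m=1: (-0.171218, -0.351300) × (-0.034516, -0.061419) = (-0.015667, 0.022641)  (running Σ = (-0.176241, 0.062520))
  m=2: (-0.070818, 0.090537) × (-0.191220, 0.314126) = (-0.014898, -0.039558)  (running Σ = (-0.191139, 0.022962))
  m=3: (-0.326771, -0.069746) × (0.088085, 0.003069) = (-0.028570, -0.007147)  (running Σ = (-0.219709, 0.015816))
  m=4: (0.110110, 0.443758) × (0.151641, 0.293306) = (-0.113460, 0.099588)  (running Σ = (-0.333169, 0.115403))
  m=5: (0.234439, -0.196155) × (0.241139, -0.366736) = (-0.015405, -0.133278)  (running Σ = (-0.348573, -0.017875))
  m=6: (-0.114880, -0.051381) × (-0.278437, -0.019427) = (0.030989, 0.016538)  (running Σ = (-0.317585, -0.001337))
  m=7: (0.001000, 0.030356) × (0.041167, 0.086919) = (-0.002597, 0.001337)  (running Σ = (-0.320182, -0.000000))
Accumulated sum (-0.320182, -0.000000); after 4π/(2l+1) scaling, (-0.268235, -0.000000) ⇒ P_7 = -0.268235

-0.268235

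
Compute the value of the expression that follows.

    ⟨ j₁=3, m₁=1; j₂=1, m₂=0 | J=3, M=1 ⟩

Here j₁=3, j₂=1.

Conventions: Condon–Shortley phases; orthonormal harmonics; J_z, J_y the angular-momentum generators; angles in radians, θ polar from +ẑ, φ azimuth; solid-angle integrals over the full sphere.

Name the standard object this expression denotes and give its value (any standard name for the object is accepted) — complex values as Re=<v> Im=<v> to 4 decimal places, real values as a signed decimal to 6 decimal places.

This is a Clebsch–Gordan (vector-coupling) coefficient.
√[7·1!5!1!/8! · 4!2!1!1!4!2!] = √(48)
  +(−1)^0/∏(0,1,2,1,3,0)! = 1/12  (running 1/12)
  +(−1)^1/∏(1,0,1,0,4,1)! = -1/24  (running 1/24)
⟨..|..⟩ = √(48)·(1/24) = +0.288675

Clebsch–Gordan coefficient, +√(1/12) ≈ +0.288675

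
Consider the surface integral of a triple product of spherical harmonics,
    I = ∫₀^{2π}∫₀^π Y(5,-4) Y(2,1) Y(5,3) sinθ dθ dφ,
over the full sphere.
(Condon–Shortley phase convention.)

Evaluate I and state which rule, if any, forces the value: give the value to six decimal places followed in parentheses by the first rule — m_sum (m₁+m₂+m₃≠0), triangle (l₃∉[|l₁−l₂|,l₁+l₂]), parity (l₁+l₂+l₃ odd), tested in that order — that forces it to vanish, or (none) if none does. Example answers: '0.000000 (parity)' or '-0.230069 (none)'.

Rules hold: Σm=0, L=12 even, 3≤5≤7.
N = 11·5·11 = 605
Δ = 2!·8!·2!/13! = 1/38610
Racah Σ t=0..2: t=0:+1/2880 t=1:−1/576 t=2:+1/2880 = -1/960
⇒ 3j(5 2 5; 0 0 0)² = 10/429, sgn +1
Racah Σ t=1..2: t=1:−1/80640 t=2:+1/10080 = 1/11520
⇒ 3j(5 2 5; -4 1 3)² = 49/1430, sgn +1
4πI² = N·(3j₀)²·(3jₘ)² = 245/507
I = +1·√(0.483235/4π) = 0.19609844
No selection rule forces the value: the integral is nonzero (none).

0.196098 (none)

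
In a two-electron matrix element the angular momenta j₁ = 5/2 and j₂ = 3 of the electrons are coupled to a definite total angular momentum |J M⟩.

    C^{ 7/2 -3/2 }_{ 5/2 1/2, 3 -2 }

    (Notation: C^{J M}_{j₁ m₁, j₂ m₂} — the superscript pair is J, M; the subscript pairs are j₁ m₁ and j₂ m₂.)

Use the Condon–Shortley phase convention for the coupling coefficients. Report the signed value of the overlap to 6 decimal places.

√[8·2!3!4!/10! · 3!2!1!5!2!5!] = √(1536/7)
  +(−1)^0/∏(0,2,2,1,1,3)! = 1/24  (running 1/24)
  +(−1)^1/∏(1,1,1,0,2,4)! = -1/48  (running 1/48)
⟨..|..⟩ = √(1536/7)·(1/48) = +0.308607

+√(2/21) = +0.308607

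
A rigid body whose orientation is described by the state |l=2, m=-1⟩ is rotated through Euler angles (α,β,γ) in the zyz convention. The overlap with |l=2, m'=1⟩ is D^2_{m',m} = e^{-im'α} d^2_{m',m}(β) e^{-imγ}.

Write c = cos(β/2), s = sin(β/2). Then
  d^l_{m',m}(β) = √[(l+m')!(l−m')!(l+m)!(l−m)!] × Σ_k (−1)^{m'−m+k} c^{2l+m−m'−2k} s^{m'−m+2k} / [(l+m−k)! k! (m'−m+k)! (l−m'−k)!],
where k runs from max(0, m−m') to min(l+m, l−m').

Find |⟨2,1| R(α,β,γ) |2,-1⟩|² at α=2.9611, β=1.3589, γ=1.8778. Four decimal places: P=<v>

P=0.3146

Split into d^2_{1,-1}(β=1.3589) × two z-phases.
With c≡cos(β/2)=0.777918 and s≡sin(β/2)=0.628365, N=[6·1·1·6]^{1/2}=6.000000
k: max(0,(-1)−(1))=0 … min(2+(-1),2−(1))=1
  k=0: (−1)^2·6.0000/(2)·0.7779^2·0.6284^2 = +0.716826
  k=1: (−1)^3·6.0000/(6)·0.7779^0·0.6284^4 = -0.155901
d^2_{1,-1}(1.3589) = +0.716826 -0.155901 = +0.560925
|D^2_{1,-1}|² = |d^2_{1,-1}(β)|² = (+0.560925)² = 0.314637 (the z-rotation phases have unit modulus)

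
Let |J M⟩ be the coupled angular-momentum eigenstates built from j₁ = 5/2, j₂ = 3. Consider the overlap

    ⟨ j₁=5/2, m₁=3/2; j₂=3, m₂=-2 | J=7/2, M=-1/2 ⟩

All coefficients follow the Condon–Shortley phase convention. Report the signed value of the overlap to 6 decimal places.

+0.563436  (= +√(20/63))

√[8·2!3!4!/10! · 4!1!1!5!3!4!] = √(9216/35)
  +(−1)^0/∏(0,2,1,1,2,3)! = 1/24  (running 1/24)
  +(−1)^1/∏(1,1,0,0,3,4)! = -1/144  (running 5/144)
⟨..|..⟩ = √(9216/35)·(5/144) = +0.563436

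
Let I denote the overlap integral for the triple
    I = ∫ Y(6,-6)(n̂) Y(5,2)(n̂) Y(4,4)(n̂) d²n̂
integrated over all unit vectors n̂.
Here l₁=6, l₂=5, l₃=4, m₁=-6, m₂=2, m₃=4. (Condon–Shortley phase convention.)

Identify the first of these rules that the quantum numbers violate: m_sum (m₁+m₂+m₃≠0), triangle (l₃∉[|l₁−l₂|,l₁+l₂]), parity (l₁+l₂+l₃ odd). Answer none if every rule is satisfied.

m₁+m₂+m₃ = -6 + 2 + 4 = 0  ✓
triangle: |6−5|=1 ≤ l₃=4 ≤ 6+5=11  ✓
parity: l₁+l₂+l₃ = 15 is odd  ✗

parity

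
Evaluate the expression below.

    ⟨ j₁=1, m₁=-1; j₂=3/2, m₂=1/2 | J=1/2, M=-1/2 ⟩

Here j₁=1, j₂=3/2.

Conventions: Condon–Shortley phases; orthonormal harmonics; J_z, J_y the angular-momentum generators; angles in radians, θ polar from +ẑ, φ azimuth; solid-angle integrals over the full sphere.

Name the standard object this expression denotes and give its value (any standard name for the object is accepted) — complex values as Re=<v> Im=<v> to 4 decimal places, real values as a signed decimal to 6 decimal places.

This is a Clebsch–Gordan (vector-coupling) coefficient.
j₁+j₂−J=2  J+j₁−j₂=0  J−j₁+j₂=1  j₁+j₂+J+1=4
(j₁±m₁, j₂±m₂, J±M) = (0,2,2,1,0,1)
P² = 2/3
sum k=2..2:
  [2] +1/2 = 1/2
S = 1/2
C² = P²·S² = 1/6 ; C = +0.408248

Clebsch–Gordan coefficient, +√(1/6) ≈ +0.408248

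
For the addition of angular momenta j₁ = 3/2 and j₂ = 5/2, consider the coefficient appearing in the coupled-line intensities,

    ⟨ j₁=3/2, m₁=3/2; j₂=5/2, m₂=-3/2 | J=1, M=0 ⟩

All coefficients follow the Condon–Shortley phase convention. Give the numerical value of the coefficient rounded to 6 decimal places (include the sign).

+0.447214  (= +√(1/5))

√[3·3!0!2!/6! · 3!0!1!4!1!1!] = √(36/5)
  +(−1)^0/∏(0,3,0,1,0,1)! = 1/6  (running 1/6)
⟨..|..⟩ = √(36/5)·(1/6) = +0.447214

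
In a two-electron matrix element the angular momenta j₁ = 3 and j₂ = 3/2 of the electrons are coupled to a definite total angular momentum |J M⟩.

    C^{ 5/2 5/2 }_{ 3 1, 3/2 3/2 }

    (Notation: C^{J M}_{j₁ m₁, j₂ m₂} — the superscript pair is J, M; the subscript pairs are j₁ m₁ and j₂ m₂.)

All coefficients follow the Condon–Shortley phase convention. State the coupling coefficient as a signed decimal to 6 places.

√[6·2!4!1!/8! · 4!2!3!0!5!0!] = √(1728/7)
  +(−1)^2/∏(2,0,0,1,4,0)! = 1/48  (running 1/48)
⟨..|..⟩ = √(1728/7)·(1/48) = +0.327327

+√(3/28) = +0.327327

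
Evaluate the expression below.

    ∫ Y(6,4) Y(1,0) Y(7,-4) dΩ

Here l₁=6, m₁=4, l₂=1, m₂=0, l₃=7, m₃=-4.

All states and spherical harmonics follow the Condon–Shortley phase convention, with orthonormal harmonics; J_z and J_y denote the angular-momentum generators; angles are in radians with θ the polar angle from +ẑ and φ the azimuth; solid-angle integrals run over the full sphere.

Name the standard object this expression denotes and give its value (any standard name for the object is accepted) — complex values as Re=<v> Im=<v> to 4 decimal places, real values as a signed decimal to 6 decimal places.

Gaunt coefficient, +0.201000

This is a Gaunt coefficient — the integral of a triple product of spherical harmonics over the sphere.
Checks pass: Σm=0; 14 even; l₃=7∈[5,7].
(2·6+1)(2·1+1)(2·7+1) = 585
Δ: 0! 12! 2! / 15! → 1/1365
sum: t=0:+1/518400 = 1/518400
3j²(6 1 7; 0 0 0) = Δ·Π!·Σ² = 7/195  (sign -1)
sum: t=0:+1/7257600 = 1/7257600
3j²(6 1 7; 4 0 -4) = Δ·Π!·Σ² = 11/455  (sign -1)
combine: 4πI² = 585·7/195·11/455 = 33/65
take √, sign +1: I = 0.20099968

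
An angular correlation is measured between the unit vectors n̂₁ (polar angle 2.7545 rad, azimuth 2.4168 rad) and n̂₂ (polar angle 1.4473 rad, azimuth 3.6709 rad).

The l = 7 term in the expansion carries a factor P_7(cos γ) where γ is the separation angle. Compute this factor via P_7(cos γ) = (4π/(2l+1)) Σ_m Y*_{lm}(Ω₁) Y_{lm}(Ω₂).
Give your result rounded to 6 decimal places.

Expand P_7 via completeness: Σ_{m} conj(Y_{7,m}) at Ω₁ times Y_{7,m} at Ω₂ —
  m=-7: (-0.000193-0.000511i) × (+0.400686-0.253201i) = -0.000207-0.000156i  (running Σ = -0.000207-0.000156i)
  m=-6: (+0.001783-0.004686i) × (-0.220010+0.007539i) = -0.000357+0.001044i  (running Σ = -0.000564+0.000889i)
  m=-5: (+0.025287-0.013241i) × (-0.249464-0.134686i) = -0.008092-0.000103i  (running Σ = -0.008655+0.000786i)
  m=-4: (+0.109149+0.026991i) × (+0.127693+0.209950i) = +0.008271+0.026362i  (running Σ = -0.000384+0.027148i)
  m=-3: (+0.174149+0.252607i) × (+0.003761+0.219617i) = -0.054822+0.039196i  (running Σ = -0.055206+0.066344i)
  m=-2: (-0.064466+0.529245i) × (+0.124310-0.221103i) = +0.109004+0.080044i  (running Σ = +0.053798+0.146388i)
  m=-1: (-0.311930+0.276240i) × (+0.167641-0.098068i) = -0.025202+0.076900i  (running Σ = +0.028596+0.223288i)
  m=0: (+0.250385-0.000000i) × (-0.255525+0.000000i) = -0.063980+0.000000i  (running Σ = -0.035384+0.223288i)
  m=1: (+0.311930+0.276240i) × (-0.167641-0.098068i) = -0.025202-0.076900i  (running Σ = -0.060586+0.146388i)
  m=2: (-0.064466-0.529245i) × (+0.124310+0.221103i) = +0.109004-0.080044i  (running Σ = +0.048418+0.066344i)
  m=3: (-0.174149+0.252607i) × (-0.003761+0.219617i) = -0.054822-0.039196i  (running Σ = -0.006404+0.027148i)
  m=4: (+0.109149-0.026991i) × (+0.127693-0.209950i) = +0.008271-0.026362i  (running Σ = +0.001867+0.000786i)
  m=5: (-0.025287-0.013241i) × (+0.249464-0.134686i) = -0.008092+0.000103i  (running Σ = -0.006225+0.000889i)
  m=6: (+0.001783+0.004686i) × (-0.220010-0.007539i) = -0.000357-0.001044i  (running Σ = -0.006582-0.000156i)
  m=7: (+0.000193-0.000511i) × (-0.400686-0.253201i) = -0.000207+0.000156i  (running Σ = -0.006788-0.000000i)
Accumulated sum -0.006788-0.000000i; after 4π/(2l+1) scaling, -0.005687-0.000000i ⇒ P_7 = -0.005687

-0.005687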